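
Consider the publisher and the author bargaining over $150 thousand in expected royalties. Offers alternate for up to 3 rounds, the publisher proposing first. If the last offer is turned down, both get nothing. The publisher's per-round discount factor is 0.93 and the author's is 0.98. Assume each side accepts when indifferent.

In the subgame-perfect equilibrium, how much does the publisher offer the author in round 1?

By backward induction:
Round 3 (the publisher proposes): the author will accept anything ≥ 0, so the publisher offers 0 and keeps 150.
Round 2 (the author proposes): the publisher can get 150 next round, worth 0.93 × 150 = 139.5 now; the author offers that and keeps 10.5.
Round 1 (the publisher proposes): the author can get 10.5 next round, worth 0.98 × 10.5 = 10.29 now; the publisher offers that and keeps 139.71.

10.29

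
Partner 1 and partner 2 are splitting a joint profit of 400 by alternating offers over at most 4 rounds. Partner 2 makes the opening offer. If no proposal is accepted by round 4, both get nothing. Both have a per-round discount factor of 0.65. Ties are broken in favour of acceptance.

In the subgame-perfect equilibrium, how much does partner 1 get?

200.85

Round 4 (partner 1 proposes): rejection yields 0 for partner 2; partner 1 offers 0 and keeps 400.
Round 3 (partner 2 proposes): partner 1 can get 400 next round, worth 0.65 × 400 = 260 now, so partner 2 offers 260, keeping 140.
Round 2 (partner 1 proposes): partner 2 can get 140 next round, worth 0.65 × 140 = 91 now. Partner 1 offers 91 and keeps 400 − 91 = 309.
Round 1 (partner 2 proposes): partner 1 can get 309 next round, worth 0.65 × 309 = 200.85 now; partner 2 offers that and keeps 199.15.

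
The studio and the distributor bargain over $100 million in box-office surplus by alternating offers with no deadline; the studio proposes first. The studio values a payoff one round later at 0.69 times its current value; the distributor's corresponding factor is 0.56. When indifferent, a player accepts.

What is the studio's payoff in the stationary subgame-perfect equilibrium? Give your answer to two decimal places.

When the studio proposes, the distributor accepts any offer worth at least 0.56 times what the distributor would get by proposing next round; and vice versa.
This gives x = 100 − 0.56y and y = 100 − 0.69x, where x and y are each side's share when it proposes.
Hence (1 − 0.56·0.69)x = 100(1 − 0.56), i.e. 0.6136·x = 44.
x ≈ 71.7080; the distributor's share is 100 − x ≈ 28.2920.

71.71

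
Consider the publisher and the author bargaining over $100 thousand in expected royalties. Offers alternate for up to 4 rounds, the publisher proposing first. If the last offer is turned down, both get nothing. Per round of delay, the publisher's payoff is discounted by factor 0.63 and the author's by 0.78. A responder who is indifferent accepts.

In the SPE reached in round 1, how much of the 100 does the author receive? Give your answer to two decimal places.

67.19

By backward induction:
Round 4 (the author proposes): rejection yields 0 for the publisher; the author offers 0 and keeps 100.
Round 3 (the publisher proposes): the author can get 100 next round, worth 0.78 × 100 = 78 now, so the publisher offers 78, keeping 22.
Round 2 (the author proposes): the publisher can get 22 next round, worth 0.63 × 22 = 13.86 now; the author offers that and keeps 86.14.
Round 1 (the publisher proposes): the author can get 86.14 next round, worth 0.78 × 86.14 = 67.1892 now; the publisher offers that and keeps 32.8108.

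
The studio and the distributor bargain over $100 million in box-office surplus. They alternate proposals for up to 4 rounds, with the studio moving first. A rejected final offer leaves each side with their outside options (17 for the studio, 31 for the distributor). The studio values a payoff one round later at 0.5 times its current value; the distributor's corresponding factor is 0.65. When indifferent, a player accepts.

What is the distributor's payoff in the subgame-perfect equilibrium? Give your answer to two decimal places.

Round 4 (the distributor proposes): the studio gets 17 if talks fail, so the distributor offers 17 and keeps 83.
Round 3 (the studio proposes): the distributor can get 83 next round, worth 0.65 × 83 = 53.95 now, so the studio offers 53.95, keeping 46.05.
Round 2 (the distributor proposes): the studio can get 46.05 next round, worth 0.5 × 46.05 = 23.025 now. The distributor offers 23.025 and keeps 100 − 23.025 = 76.975.
Round 1 (the studio proposes): the distributor can get 76.975 next round, worth 0.65 × 76.975 = 50.03375 now. The studio offers 50.03375 and keeps 100 − 50.03375 = 49.96625.

50.03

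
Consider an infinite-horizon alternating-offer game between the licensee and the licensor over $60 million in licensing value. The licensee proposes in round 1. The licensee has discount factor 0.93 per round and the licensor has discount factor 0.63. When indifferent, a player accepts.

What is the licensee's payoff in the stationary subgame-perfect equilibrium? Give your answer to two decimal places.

53.61

When the licensee proposes, the licensor accepts any offer worth at least 0.63 times what the licensor would get by proposing next round; and vice versa.
This gives x = 60 − 0.63y and y = 60 − 0.93x, where x and y are each side's share when it proposes.
Hence (1 − 0.63·0.93)x = 60(1 − 0.63), i.e. 0.4141·x = 22.2.
x ≈ 53.6102; the licensor's share is 60 − x ≈ 6.3898.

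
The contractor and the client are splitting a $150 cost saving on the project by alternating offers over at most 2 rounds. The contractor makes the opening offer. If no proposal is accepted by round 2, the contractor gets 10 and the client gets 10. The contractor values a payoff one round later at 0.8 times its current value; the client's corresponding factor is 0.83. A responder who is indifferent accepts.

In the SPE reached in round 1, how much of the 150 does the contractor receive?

33.8

Solve by backward induction from round 2.
Round 2 (the client proposes): the contractor gets 10 if talks fail, so the client offers 10 and keeps 140.
Round 1 (the contractor proposes): the client can get 140 next round, worth 0.83 × 140 = 116.2 now. The contractor offers 116.2 and keeps 150 − 116.2 = 33.8.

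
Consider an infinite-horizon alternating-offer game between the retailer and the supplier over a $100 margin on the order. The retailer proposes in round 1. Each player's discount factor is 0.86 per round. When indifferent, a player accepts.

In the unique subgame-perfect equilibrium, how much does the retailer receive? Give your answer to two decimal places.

In a stationary SPE each proposer offers the other exactly their discounted continuation value.
If the retailer keeps x when proposing and the supplier keeps y when proposing, then x = 100 − 0.86y and y = 100 − 0.86x.
Solving: x = 100(1 − 0.86) / (1 − 0.86·0.86) = 14 / 0.2604 ≈ 53.7634.
The supplier gets 100 − 53.7634 ≈ 46.2366.

53.76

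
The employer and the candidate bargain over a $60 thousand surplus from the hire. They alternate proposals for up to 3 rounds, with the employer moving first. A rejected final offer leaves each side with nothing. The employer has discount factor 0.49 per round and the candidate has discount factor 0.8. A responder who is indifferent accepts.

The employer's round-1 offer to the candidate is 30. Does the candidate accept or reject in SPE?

Round 3 (the employer proposes): the candidate will accept anything ≥ 0, so the employer offers 0 and keeps 60.
Round 2 (the candidate proposes): the employer can get 60 next round, worth 0.49 × 60 = 29.4 now. The candidate offers 29.4 and keeps 60 − 29.4 = 30.6.
So by rejecting in round 1, the candidate gets 30.6 next round, worth 0.8 × 30.6 = 24.48 now.
Offer 30 ≥ 24.48, so the candidate accepts.

Accept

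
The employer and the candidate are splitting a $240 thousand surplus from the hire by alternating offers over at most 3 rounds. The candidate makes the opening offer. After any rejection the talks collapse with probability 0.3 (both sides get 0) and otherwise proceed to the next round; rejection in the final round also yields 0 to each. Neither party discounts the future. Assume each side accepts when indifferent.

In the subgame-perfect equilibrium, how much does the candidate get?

Round 3 (the candidate proposes): the employer will accept anything ≥ 0, so the candidate offers 0 and keeps 240.
Round 2 (the employer proposes): rejecting gives the candidate an expected 0.7 × 240 = 168. The employer offers 168 and keeps 240 − 168 = 72.
Round 1 (the candidate proposes): rejecting gives the employer an expected 0.7 × 72 = 50.4; the candidate offers that and keeps 189.6.

189.6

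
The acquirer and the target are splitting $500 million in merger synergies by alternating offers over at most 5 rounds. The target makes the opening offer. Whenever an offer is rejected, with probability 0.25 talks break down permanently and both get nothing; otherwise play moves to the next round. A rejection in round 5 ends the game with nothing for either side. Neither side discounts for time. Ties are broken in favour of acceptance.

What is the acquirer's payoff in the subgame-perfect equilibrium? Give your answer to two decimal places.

Round 5 (the target proposes): the acquirer will accept anything ≥ 0, so the target offers 0 and keeps 500.
Round 4 (the acquirer proposes): rejecting gives the target an expected 0.75 × 500 = 375, so the acquirer offers 375, keeping 125.
Round 3 (the target proposes): rejecting gives the acquirer an expected 0.75 × 125 = 93.75; the target offers that and keeps 406.25.
Round 2 (the acquirer proposes): rejecting gives the target an expected 0.75 × 406.25 = 304.6875, so the acquirer offers 304.6875, keeping 195.3125.
Round 1 (the target proposes): rejecting gives the acquirer an expected 0.75 × 195.3125 = 146.484375, so the target offers 146.484375, keeping 353.515625.

146.48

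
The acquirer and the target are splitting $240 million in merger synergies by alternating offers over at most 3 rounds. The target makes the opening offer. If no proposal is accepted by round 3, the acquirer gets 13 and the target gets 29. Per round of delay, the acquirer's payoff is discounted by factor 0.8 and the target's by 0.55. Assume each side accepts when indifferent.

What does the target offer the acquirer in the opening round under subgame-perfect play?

92.12

By backward induction:
Round 3 (the target proposes): the acquirer gets 13 if talks fail, so the target offers 13 and keeps 227.
Round 2 (the acquirer proposes): the target can get 227 next round, worth 0.55 × 227 = 124.85 now. The acquirer offers 124.85 and keeps 240 − 124.85 = 115.15.
Round 1 (the target proposes): the acquirer can get 115.15 next round, worth 0.8 × 115.15 = 92.12 now; the target offers that and keeps 147.88.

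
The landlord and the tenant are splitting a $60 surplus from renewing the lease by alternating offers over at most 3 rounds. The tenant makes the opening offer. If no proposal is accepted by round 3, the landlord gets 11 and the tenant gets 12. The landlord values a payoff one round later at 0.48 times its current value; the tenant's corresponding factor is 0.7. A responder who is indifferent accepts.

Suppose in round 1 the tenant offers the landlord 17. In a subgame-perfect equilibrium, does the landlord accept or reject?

Round 3 (the tenant proposes): the landlord gets 11 if talks fail, so the tenant offers 11 and keeps 49.
Round 2 (the landlord proposes): the tenant can get 49 next round, worth 0.7 × 49 = 34.3 now; the landlord offers that and keeps 25.7.
So by rejecting in round 1, the landlord gets 25.7 next round, worth 0.48 × 25.7 = 12.336 now.
Offer 17 ≥ 12.336, so the landlord accepts.

Accept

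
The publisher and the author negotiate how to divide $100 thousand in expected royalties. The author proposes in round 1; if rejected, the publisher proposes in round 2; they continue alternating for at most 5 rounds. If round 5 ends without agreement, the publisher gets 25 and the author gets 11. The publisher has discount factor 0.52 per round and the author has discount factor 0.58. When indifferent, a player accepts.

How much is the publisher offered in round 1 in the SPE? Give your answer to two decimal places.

Round 5 (the author proposes): the publisher gets 25 if talks fail, so the author offers 25 and keeps 75.
Round 4 (the publisher proposes): the author can get 75 next round, worth 0.58 × 75 = 43.5 now. The publisher offers 43.5 and keeps 100 − 43.5 = 56.5.
Round 3 (the author proposes): the publisher can get 56.5 next round, worth 0.52 × 56.5 = 29.38 now, so the author offers 29.38, keeping 70.62.
Round 2 (the publisher proposes): the author can get 70.62 next round, worth 0.58 × 70.62 = 40.9596 now, so the publisher offers 40.9596, keeping 59.0404.
Round 1 (the author proposes): the publisher can get 59.0404 next round, worth 0.52 × 59.0404 = 30.701008 now. The author offers 30.701008 and keeps 100 − 30.701008 = 69.298992.

30.70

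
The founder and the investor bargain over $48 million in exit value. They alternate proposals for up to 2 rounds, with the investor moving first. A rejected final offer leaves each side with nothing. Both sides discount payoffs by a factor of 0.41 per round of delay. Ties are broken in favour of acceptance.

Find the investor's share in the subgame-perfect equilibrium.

Round 2 (the founder proposes): rejection yields 0 for the investor; the founder offers 0 and keeps 48.
Round 1 (the investor proposes): the founder can get 48 next round, worth 0.41 × 48 = 19.68 now. The investor offers 19.68 and keeps 48 − 19.68 = 28.32.

28.32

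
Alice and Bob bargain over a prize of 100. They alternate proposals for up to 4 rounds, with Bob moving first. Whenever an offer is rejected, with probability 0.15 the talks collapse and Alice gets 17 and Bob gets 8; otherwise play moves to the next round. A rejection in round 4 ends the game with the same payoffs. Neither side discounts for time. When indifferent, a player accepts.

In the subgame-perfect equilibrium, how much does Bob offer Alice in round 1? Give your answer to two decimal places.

Round 4 (Alice proposes): Bob gets 8 if talks fail, so Alice offers 8 and keeps 92.
Round 3 (Bob proposes): rejecting gives Alice an expected 0.85 × 92 + 0.15 × 17 = 80.75. Bob offers 80.75 and keeps 100 − 80.75 = 19.25.
Round 2 (Alice proposes): rejecting gives Bob an expected 0.85 × 19.25 + 0.15 × 8 = 17.5625. Alice offers 17.5625 and keeps 100 − 17.5625 = 82.4375.
Round 1 (Bob proposes): rejecting gives Alice an expected 0.85 × 82.4375 + 0.15 × 17 = 72.621875; Bob offers that and keeps 27.378125.

72.62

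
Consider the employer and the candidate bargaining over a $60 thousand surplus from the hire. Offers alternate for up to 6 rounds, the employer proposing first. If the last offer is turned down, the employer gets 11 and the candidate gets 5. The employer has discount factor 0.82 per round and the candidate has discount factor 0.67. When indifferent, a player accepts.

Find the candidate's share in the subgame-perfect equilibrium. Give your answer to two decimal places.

21.12

Round 6 (the candidate proposes): the employer gets 11 if talks fail, so the candidate offers 11 and keeps 49.
Round 5 (the employer proposes): the candidate can get 49 next round, worth 0.67 × 49 = 32.83 now. The employer offers 32.83 and keeps 60 − 32.83 = 27.17.
Round 4 (the candidate proposes): the employer can get 27.17 next round, worth 0.82 × 27.17 = 22.2794 now. The candidate offers 22.2794 and keeps 60 − 22.2794 = 37.7206.
Round 3 (the employer proposes): the candidate can get 37.7206 next round, worth 0.67 × 37.7206 = 25.272802 now, so the employer offers 25.272802, keeping 34.727198.
Round 2 (the candidate proposes): the employer can get 34.727198 next round, worth 0.82 × 34.727198 = 28.47630236 now; the candidate offers that and keeps 31.52369764.
Round 1 (the employer proposes): the candidate can get 31.52369764 next round, worth 0.67 × 31.52369764 = 21.1208774188 now. The employer offers 21.1208774188 and keeps 60 − 21.1208774188 = 38.8791225812.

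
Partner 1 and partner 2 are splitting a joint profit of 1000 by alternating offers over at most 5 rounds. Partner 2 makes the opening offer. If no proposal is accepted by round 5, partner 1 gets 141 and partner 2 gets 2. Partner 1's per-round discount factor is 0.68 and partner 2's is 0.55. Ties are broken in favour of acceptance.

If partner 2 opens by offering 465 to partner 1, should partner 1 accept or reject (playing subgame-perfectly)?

Round 5 (partner 2 proposes): partner 1 gets 141 if talks fail, so partner 2 offers 141 and keeps 859.
Round 4 (partner 1 proposes): partner 2 can get 859 next round, worth 0.55 × 859 = 472.45 now, so partner 1 offers 472.45, keeping 527.55.
Round 3 (partner 2 proposes): partner 1 can get 527.55 next round, worth 0.68 × 527.55 = 358.734 now, so partner 2 offers 358.734, keeping 641.266.
Round 2 (partner 1 proposes): partner 2 can get 641.266 next round, worth 0.55 × 641.266 = 352.6963 now, so partner 1 offers 352.6963, keeping 647.3037.
So by rejecting in round 1, partner 1 gets 647.3037 next round, worth 0.68 × 647.3037 = 440.166516 now.
Offer 465 ≥ 440.166516, so partner 1 accepts.

Accept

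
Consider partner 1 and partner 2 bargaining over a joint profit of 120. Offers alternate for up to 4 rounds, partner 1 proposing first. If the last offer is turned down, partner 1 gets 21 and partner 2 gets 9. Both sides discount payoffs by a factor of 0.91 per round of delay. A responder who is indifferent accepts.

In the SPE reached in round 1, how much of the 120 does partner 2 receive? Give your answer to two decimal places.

84.43

Round 4 (partner 2 proposes): partner 1 gets 21 if talks fail, so partner 2 offers 21 and keeps 99.
Round 3 (partner 1 proposes): partner 2 can get 99 next round, worth 0.91 × 99 = 90.09 now; partner 1 offers that and keeps 29.91.
Round 2 (partner 2 proposes): partner 1 can get 29.91 next round, worth 0.91 × 29.91 = 27.2181 now, so partner 2 offers 27.2181, keeping 92.7819.
Round 1 (partner 1 proposes): partner 2 can get 92.7819 next round, worth 0.91 × 92.7819 = 84.431529 now; partner 1 offers that and keeps 35.568471.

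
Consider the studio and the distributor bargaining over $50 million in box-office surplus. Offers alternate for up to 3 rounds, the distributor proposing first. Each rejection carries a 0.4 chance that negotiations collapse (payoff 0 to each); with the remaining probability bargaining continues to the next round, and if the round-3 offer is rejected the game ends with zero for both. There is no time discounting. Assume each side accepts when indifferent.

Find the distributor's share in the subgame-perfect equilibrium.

38

Round 3 (the distributor proposes): the studio will accept anything ≥ 0, so the distributor offers 0 and keeps 50.
Round 2 (the studio proposes): rejecting gives the distributor an expected 0.6 × 50 = 30, so the studio offers 30, keeping 20.
Round 1 (the distributor proposes): rejecting gives the studio an expected 0.6 × 20 = 12; the distributor offers that and keeps 38.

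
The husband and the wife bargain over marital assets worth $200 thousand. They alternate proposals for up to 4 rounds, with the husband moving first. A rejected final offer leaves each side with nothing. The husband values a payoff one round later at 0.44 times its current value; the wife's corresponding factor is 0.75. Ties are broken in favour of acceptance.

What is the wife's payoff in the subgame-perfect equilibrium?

Work backward from the last round.
Round 4 (the wife proposes): rejection yields 0 for the husband; the wife offers 0 and keeps 200.
Round 3 (the husband proposes): the wife can get 200 next round, worth 0.75 × 200 = 150 now; the husband offers that and keeps 50.
Round 2 (the wife proposes): the husband can get 50 next round, worth 0.44 × 50 = 22 now; the wife offers that and keeps 178.
Round 1 (the husband proposes): the wife can get 178 next round, worth 0.75 × 178 = 133.5 now, so the husband offers 133.5, keeping 66.5.

133.5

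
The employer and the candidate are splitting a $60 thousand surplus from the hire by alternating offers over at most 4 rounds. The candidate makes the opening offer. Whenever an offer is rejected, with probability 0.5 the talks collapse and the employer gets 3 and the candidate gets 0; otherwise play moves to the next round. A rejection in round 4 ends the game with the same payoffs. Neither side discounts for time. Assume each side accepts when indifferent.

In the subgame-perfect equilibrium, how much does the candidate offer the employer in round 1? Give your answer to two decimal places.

Round 4 (the employer proposes): rejection yields 0 for the candidate; the employer offers 0 and keeps 60.
Round 3 (the candidate proposes): rejecting gives the employer an expected 0.5 × 60 + 0.5 × 3 = 31.5; the candidate offers that and keeps 28.5.
Round 2 (the employer proposes): rejecting gives the candidate an expected 0.5 × 28.5 = 14.25; the employer offers that and keeps 45.75.
Round 1 (the candidate proposes): rejecting gives the employer an expected 0.5 × 45.75 + 0.5 × 3 = 24.375, so the candidate offers 24.375, keeping 35.625.

24.38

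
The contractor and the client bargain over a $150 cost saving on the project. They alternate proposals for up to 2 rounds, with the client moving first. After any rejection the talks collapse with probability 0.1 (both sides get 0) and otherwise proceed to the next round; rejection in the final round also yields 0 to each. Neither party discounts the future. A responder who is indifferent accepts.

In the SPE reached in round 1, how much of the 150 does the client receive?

Round 2 (the contractor proposes): the client will accept anything ≥ 0, so the contractor offers 0 and keeps 150.
Round 1 (the client proposes): rejecting gives the contractor an expected 0.9 × 150 = 135. The client offers 135 and keeps 150 − 135 = 15.

15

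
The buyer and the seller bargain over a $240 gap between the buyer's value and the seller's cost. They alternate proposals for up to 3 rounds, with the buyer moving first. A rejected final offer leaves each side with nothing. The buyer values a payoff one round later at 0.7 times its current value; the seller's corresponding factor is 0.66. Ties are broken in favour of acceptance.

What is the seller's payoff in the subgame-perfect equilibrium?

Round 3 (the buyer proposes): the seller will accept anything ≥ 0, so the buyer offers 0 and keeps 240.
Round 2 (the seller proposes): the buyer can get 240 next round, worth 0.7 × 240 = 168 now; the seller offers that and keeps 72.
Round 1 (the buyer proposes): the seller can get 72 next round, worth 0.66 × 72 = 47.52 now, so the buyer offers 47.52, keeping 192.48.

47.52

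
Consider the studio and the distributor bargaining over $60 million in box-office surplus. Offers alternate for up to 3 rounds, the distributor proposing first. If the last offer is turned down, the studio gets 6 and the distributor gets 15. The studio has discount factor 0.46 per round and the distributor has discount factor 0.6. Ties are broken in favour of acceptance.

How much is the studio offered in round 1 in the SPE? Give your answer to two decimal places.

Solve by backward induction from round 3.
Round 3 (the distributor proposes): the studio gets 6 if talks fail, so the distributor offers 6 and keeps 54.
Round 2 (the studio proposes): the distributor can get 54 next round, worth 0.6 × 54 = 32.4 now. The studio offers 32.4 and keeps 60 − 32.4 = 27.6.
Round 1 (the distributor proposes): the studio can get 27.6 next round, worth 0.46 × 27.6 = 12.696 now. The distributor offers 12.696 and keeps 60 − 12.696 = 47.304.

12.70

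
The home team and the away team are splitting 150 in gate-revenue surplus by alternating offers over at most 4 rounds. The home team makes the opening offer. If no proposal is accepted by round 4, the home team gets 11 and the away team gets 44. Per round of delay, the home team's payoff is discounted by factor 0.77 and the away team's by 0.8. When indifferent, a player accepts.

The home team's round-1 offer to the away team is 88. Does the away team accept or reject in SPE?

Round 4 (the away team proposes): the home team gets 11 if talks fail, so the away team offers 11 and keeps 139.
Round 3 (the home team proposes): the away team can get 139 next round, worth 0.8 × 139 = 111.2 now; the home team offers that and keeps 38.8.
Round 2 (the away team proposes): the home team can get 38.8 next round, worth 0.77 × 38.8 = 29.876 now; the away team offers that and keeps 120.124.
So by rejecting in round 1, the away team gets 120.124 next round, worth 0.8 × 120.124 = 96.0992 now.
Offer 88 < 96.0992, so the away team rejects.

Reject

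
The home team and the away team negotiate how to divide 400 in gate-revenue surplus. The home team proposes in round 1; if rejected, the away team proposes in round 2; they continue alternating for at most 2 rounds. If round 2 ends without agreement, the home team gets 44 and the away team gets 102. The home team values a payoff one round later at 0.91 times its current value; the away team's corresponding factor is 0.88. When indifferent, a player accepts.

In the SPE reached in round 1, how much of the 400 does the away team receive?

313.28

Round 2 (the away team proposes): the home team gets 44 if talks fail, so the away team offers 44 and keeps 356.
Round 1 (the home team proposes): the away team can get 356 next round, worth 0.88 × 356 = 313.28 now; the home team offers that and keeps 86.72.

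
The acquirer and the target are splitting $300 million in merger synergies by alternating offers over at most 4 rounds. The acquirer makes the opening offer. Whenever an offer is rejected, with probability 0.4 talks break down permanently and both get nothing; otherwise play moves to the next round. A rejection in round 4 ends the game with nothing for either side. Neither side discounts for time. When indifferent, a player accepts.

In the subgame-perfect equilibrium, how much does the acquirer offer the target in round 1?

Round 4 (the target proposes): the acquirer will accept anything ≥ 0, so the target offers 0 and keeps 300.
Round 3 (the acquirer proposes): rejecting gives the target an expected 0.6 × 300 = 180, so the acquirer offers 180, keeping 120.
Round 2 (the target proposes): rejecting gives the acquirer an expected 0.6 × 120 = 72, so the target offers 72, keeping 228.
Round 1 (the acquirer proposes): rejecting gives the target an expected 0.6 × 228 = 136.8. The acquirer offers 136.8 and keeps 300 − 136.8 = 163.2.

136.8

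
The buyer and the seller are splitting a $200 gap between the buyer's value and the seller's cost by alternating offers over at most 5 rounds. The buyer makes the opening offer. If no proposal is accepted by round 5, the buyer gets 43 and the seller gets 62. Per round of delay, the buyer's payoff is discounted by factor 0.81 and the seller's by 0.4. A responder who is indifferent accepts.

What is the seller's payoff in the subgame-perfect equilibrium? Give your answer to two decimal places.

26.63

Round 5 (the buyer proposes): the seller gets 62 if talks fail, so the buyer offers 62 and keeps 138.
Round 4 (the seller proposes): the buyer can get 138 next round, worth 0.81 × 138 = 111.78 now; the seller offers that and keeps 88.22.
Round 3 (the buyer proposes): the seller can get 88.22 next round, worth 0.4 × 88.22 = 35.288 now; the buyer offers that and keeps 164.712.
Round 2 (the seller proposes): the buyer can get 164.712 next round, worth 0.81 × 164.712 = 133.41672 now, so the seller offers 133.41672, keeping 66.58328.
Round 1 (the buyer proposes): the seller can get 66.58328 next round, worth 0.4 × 66.58328 = 26.633312 now. The buyer offers 26.633312 and keeps 200 − 26.633312 = 173.366688.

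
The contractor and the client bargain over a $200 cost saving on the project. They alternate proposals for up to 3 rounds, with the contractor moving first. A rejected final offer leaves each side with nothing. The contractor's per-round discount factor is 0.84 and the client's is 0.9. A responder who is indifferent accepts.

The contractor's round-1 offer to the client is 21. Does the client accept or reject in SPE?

Reject

Round 3 (the contractor proposes): rejection yields 0 for the client; the contractor offers 0 and keeps 200.
Round 2 (the client proposes): the contractor can get 200 next round, worth 0.84 × 200 = 168 now. The client offers 168 and keeps 200 − 168 = 32.
So by rejecting in round 1, the client gets 32 next round, worth 0.9 × 32 = 28.8 now.
Offer 21 < 28.8, so the client rejects.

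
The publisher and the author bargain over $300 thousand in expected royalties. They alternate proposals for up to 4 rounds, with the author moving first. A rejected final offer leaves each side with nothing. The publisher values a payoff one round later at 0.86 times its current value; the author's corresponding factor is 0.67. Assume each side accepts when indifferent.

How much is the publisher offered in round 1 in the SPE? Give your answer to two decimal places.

233.80

By backward induction:
Round 4 (the publisher proposes): rejection yields 0 for the author; the publisher offers 0 and keeps 300.
Round 3 (the author proposes): the publisher can get 300 next round, worth 0.86 × 300 = 258 now; the author offers that and keeps 42.
Round 2 (the publisher proposes): the author can get 42 next round, worth 0.67 × 42 = 28.14 now; the publisher offers that and keeps 271.86.
Round 1 (the author proposes): the publisher can get 271.86 next round, worth 0.86 × 271.86 = 233.7996 now; the author offers that and keeps 66.2004.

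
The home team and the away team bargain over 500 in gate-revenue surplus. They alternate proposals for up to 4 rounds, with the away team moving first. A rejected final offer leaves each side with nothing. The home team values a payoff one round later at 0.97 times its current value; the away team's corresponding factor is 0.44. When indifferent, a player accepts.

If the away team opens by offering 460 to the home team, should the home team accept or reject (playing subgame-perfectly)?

Reject

Work out the home team's continuation value if the offer is rejected.
Round 4 (the home team proposes): the away team will accept anything ≥ 0, so the home team offers 0 and keeps 500.
Round 3 (the away team proposes): the home team can get 500 next round, worth 0.97 × 500 = 485 now, so the away team offers 485, keeping 15.
Round 2 (the home team proposes): the away team can get 15 next round, worth 0.44 × 15 = 6.6 now, so the home team offers 6.6, keeping 493.4.
So by rejecting in round 1, the home team gets 493.4 next round, worth 0.97 × 493.4 = 478.598 now.
Offer 460 < 478.598, so the home team rejects.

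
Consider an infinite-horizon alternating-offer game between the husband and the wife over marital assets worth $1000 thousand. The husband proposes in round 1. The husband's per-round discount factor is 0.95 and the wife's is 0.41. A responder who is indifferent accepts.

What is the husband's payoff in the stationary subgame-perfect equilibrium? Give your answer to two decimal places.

966.42

In a stationary SPE each proposer offers the other exactly their discounted continuation value.
If the husband keeps x when proposing and the wife keeps y when proposing, then x = 1000 − 0.41y and y = 1000 − 0.95x.
Solving: x = 1000(1 − 0.41) / (1 − 0.95·0.41) = 590 / 0.6105 ≈ 966.4210.
The wife gets 1000 − 966.4210 ≈ 33.5790.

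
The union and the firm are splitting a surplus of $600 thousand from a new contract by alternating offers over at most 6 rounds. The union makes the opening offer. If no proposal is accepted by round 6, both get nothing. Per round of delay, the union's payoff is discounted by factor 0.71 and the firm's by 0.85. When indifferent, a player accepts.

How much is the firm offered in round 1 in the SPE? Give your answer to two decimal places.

422.91

Round 6 (the firm proposes): the union will accept anything ≥ 0, so the firm offers 0 and keeps 600.
Round 5 (the union proposes): the firm can get 600 next round, worth 0.85 × 600 = 510 now, so the union offers 510, keeping 90.
Round 4 (the firm proposes): the union can get 90 next round, worth 0.71 × 90 = 63.9 now, so the firm offers 63.9, keeping 536.1.
Round 3 (the union proposes): the firm can get 536.1 next round, worth 0.85 × 536.1 = 455.685 now. The union offers 455.685 and keeps 600 − 455.685 = 144.315.
Round 2 (the firm proposes): the union can get 144.315 next round, worth 0.71 × 144.315 = 102.46365 now, so the firm offers 102.46365, keeping 497.53635.
Round 1 (the union proposes): the firm can get 497.53635 next round, worth 0.85 × 497.53635 = 422.9058975 now, so the union offers 422.9058975, keeping 177.0941025.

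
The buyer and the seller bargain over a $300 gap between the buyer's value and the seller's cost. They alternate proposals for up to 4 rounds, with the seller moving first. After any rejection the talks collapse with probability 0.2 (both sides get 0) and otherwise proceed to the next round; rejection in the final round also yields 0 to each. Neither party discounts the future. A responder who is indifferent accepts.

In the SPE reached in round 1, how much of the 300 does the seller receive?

98.4

By backward induction:
Round 4 (the buyer proposes): the seller will accept anything ≥ 0, so the buyer offers 0 and keeps 300.
Round 3 (the seller proposes): rejecting gives the buyer an expected 0.8 × 300 = 240. The seller offers 240 and keeps 300 − 240 = 60.
Round 2 (the buyer proposes): rejecting gives the seller an expected 0.8 × 60 = 48, so the buyer offers 48, keeping 252.
Round 1 (the seller proposes): rejecting gives the buyer an expected 0.8 × 252 = 201.6. The seller offers 201.6 and keeps 300 − 201.6 = 98.4.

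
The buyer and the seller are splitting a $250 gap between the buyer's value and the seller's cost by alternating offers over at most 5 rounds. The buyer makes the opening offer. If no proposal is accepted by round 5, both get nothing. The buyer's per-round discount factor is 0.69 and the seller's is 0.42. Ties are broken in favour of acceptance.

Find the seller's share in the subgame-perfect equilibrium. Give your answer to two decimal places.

Round 5 (the buyer proposes): the seller will accept anything ≥ 0, so the buyer offers 0 and keeps 250.
Round 4 (the seller proposes): the buyer can get 250 next round, worth 0.69 × 250 = 172.5 now, so the seller offers 172.5, keeping 77.5.
Round 3 (the buyer proposes): the seller can get 77.5 next round, worth 0.42 × 77.5 = 32.55 now. The buyer offers 32.55 and keeps 250 − 32.55 = 217.45.
Round 2 (the seller proposes): the buyer can get 217.45 next round, worth 0.69 × 217.45 = 150.0405 now, so the seller offers 150.0405, keeping 99.9595.
Round 1 (the buyer proposes): the seller can get 99.9595 next round, worth 0.42 × 99.9595 = 41.98299 now, so the buyer offers 41.98299, keeping 208.01701.

41.98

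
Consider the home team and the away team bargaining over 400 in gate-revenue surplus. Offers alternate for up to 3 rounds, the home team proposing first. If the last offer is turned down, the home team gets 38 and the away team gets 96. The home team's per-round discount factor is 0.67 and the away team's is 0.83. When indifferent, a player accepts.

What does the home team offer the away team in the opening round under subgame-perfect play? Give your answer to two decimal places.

By backward induction:
Round 3 (the home team proposes): the away team gets 96 if talks fail, so the home team offers 96 and keeps 304.
Round 2 (the away team proposes): the home team can get 304 next round, worth 0.67 × 304 = 203.68 now, so the away team offers 203.68, keeping 196.32.
Round 1 (the home team proposes): the away team can get 196.32 next round, worth 0.83 × 196.32 = 162.9456 now; the home team offers that and keeps 237.0544.

162.95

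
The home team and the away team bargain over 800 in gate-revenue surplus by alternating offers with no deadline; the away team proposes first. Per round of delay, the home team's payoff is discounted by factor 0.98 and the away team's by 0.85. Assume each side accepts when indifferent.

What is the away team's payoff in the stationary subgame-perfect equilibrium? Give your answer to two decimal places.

95.81

When the away team proposes, the home team accepts any offer worth at least 0.98 times what the home team would get by proposing next round; and vice versa.
This gives x = 800 − 0.98y and y = 800 − 0.85x, where x and y are each side's share when it proposes.
Hence (1 − 0.98·0.85)x = 800(1 − 0.98), i.e. 0.167·x = 16.
x ≈ 95.8084; the home team's share is 800 − x ≈ 704.1916.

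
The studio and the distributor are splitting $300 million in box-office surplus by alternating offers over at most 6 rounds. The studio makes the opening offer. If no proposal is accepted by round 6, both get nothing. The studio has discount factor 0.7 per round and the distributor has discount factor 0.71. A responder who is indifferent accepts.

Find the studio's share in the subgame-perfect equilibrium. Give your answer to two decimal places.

151.73

Round 6 (the distributor proposes): the studio will accept anything ≥ 0, so the distributor offers 0 and keeps 300.
Round 5 (the studio proposes): the distributor can get 300 next round, worth 0.71 × 300 = 213 now; the studio offers that and keeps 87.
Round 4 (the distributor proposes): the studio can get 87 next round, worth 0.7 × 87 = 60.9 now; the distributor offers that and keeps 239.1.
Round 3 (the studio proposes): the distributor can get 239.1 next round, worth 0.71 × 239.1 = 169.761 now, so the studio offers 169.761, keeping 130.239.
Round 2 (the distributor proposes): the studio can get 130.239 next round, worth 0.7 × 130.239 = 91.1673 now. The distributor offers 91.1673 and keeps 300 − 91.1673 = 208.8327.
Round 1 (the studio proposes): the distributor can get 208.8327 next round, worth 0.71 × 208.8327 = 148.271217 now; the studio offers that and keeps 151.728783.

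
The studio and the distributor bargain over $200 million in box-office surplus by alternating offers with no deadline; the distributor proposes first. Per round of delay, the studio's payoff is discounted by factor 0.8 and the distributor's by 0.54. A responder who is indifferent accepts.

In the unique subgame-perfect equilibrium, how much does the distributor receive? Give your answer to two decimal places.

When the distributor proposes, the studio accepts any offer worth at least 0.8 times what the studio would get by proposing next round; and vice versa.
This gives x = 200 − 0.8y and y = 200 − 0.54x, where x and y are each side's share when it proposes.
Hence (1 − 0.8·0.54)x = 200(1 − 0.8), i.e. 0.568·x = 40.
x ≈ 70.4225; the studio's share is 200 − x ≈ 129.5775.

70.42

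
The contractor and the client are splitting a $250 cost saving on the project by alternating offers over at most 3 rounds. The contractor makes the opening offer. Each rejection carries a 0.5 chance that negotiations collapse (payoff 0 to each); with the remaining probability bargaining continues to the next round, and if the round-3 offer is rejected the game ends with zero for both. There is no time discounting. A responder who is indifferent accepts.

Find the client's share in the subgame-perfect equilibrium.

62.5

Round 3 (the contractor proposes): rejection yields 0 for the client; the contractor offers 0 and keeps 250.
Round 2 (the client proposes): rejecting gives the contractor an expected 0.5 × 250 = 125; the client offers that and keeps 125.
Round 1 (the contractor proposes): rejecting gives the client an expected 0.5 × 125 = 62.5; the contractor offers that and keeps 187.5.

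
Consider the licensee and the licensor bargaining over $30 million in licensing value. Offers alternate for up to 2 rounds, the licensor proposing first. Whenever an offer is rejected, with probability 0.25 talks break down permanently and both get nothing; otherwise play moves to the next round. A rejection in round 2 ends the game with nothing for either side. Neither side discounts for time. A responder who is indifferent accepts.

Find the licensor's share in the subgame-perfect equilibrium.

7.5

Round 2 (the licensee proposes): rejection yields 0 for the licensor; the licensee offers 0 and keeps 30.
Round 1 (the licensor proposes): rejecting gives the licensee an expected 0.75 × 30 = 22.5. The licensor offers 22.5 and keeps 30 − 22.5 = 7.5.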